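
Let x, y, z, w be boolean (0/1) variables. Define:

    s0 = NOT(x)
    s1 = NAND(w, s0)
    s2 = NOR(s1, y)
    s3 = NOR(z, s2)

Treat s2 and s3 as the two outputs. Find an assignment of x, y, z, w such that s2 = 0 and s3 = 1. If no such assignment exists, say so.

x=1, y=0, z=0, w=0

Check with x=1, y=0, z=0, w=0:
s0 = NOT(x) = NOT 1 = 0
s1 = NAND(w, s0) = NAND(0, 0) = 1
s2 = NOR(s1, y) = NOR(1, 0) = 0
s3 = NOR(z, s2) = NOR(0, 0) = 1
So s2 = 0 and s3 = 1.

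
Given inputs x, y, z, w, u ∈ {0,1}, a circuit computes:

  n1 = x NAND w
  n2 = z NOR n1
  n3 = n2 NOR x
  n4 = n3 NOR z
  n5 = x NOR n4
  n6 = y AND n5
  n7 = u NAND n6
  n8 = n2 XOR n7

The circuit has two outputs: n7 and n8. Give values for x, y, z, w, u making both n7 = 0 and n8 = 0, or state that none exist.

Check with x=0 y=1 z=0 w=0 u=1:
n1 = x NAND w = 0 NAND 0 = 1
n2 = z NOR n1 = 0 NOR 1 = 0
n3 = n2 NOR x = 0 NOR 0 = 1
n4 = n3 NOR z = 1 NOR 0 = 0
n5 = x NOR n4 = 0 NOR 0 = 1
n6 = y AND n5 = 1 AND 1 = 1
n7 = u NAND n6 = 1 NAND 1 = 0
n8 = n2 XOR n7 = 0 XOR 0 = 0
So n7 = 0 and n8 = 0.

x=0 y=1 z=0 w=0 u=1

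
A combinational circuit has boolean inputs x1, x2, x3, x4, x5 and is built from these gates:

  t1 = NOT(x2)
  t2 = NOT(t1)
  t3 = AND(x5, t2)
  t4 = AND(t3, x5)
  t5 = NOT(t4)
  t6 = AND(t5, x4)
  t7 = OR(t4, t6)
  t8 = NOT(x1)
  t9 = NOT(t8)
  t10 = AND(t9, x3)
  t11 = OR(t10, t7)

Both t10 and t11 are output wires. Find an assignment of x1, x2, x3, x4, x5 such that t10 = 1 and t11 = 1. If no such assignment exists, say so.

Check with x1=1, x2=1, x3=1, x4=0, x5=0:
t1 = NOT(x2) = NOT 1 = 0
t2 = NOT(t1) = NOT 0 = 1
t3 = AND(x5, t2) = AND(0, 1) = 0
t4 = AND(t3, x5) = AND(0, 0) = 0
t5 = NOT(t4) = NOT 0 = 1
t6 = AND(t5, x4) = AND(1, 0) = 0
t7 = OR(t4, t6) = OR(0, 0) = 0
t8 = NOT(x1) = NOT 1 = 0
t9 = NOT(t8) = NOT 0 = 1
t10 = AND(t9, x3) = AND(1, 1) = 1
t11 = OR(t10, t7) = OR(1, 0) = 1
So t10 = 1 and t11 = 1.

x1=1, x2=1, x3=1, x4=0, x5=0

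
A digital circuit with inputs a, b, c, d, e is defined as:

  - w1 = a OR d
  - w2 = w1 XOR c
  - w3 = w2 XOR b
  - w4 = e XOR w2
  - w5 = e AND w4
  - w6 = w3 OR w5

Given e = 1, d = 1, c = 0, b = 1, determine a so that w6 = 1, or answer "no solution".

no solution exists

With e = 1, d = 1, c = 0, b = 1 fixed, none of the 2 settings of a give w6 = 1.
For example, with a=1:
w1 = a OR d = 1 OR 1 = 1
w2 = w1 XOR c = 1 XOR 0 = 1
w3 = w2 XOR b = 1 XOR 1 = 0
w4 = e XOR w2 = 1 XOR 1 = 0
w5 = e AND w4 = 1 AND 0 = 0
w6 = w3 OR w5 = 0 OR 0 = 0
giving w6 = 0 ≠ 1.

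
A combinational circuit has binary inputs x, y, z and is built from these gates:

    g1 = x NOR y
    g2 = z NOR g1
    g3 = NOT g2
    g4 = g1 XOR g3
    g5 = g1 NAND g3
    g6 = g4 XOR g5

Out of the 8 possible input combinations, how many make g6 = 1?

g6 = g4 XOR g5 must be 1, so g4 and g5 differ.
Enumerating the 8 input combinations, 3 give g6 = 1 and 5 give g6 = 0.

3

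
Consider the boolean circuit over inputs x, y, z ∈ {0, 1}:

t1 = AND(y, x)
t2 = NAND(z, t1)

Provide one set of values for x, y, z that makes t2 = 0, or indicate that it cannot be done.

x=1, y=1, z=1

Check with x=1, y=1, z=1:
t1 = AND(y, x) = AND(1, 1) = 1
t2 = NAND(z, t1) = NAND(1, 1) = 0
So t2 = 0 as required.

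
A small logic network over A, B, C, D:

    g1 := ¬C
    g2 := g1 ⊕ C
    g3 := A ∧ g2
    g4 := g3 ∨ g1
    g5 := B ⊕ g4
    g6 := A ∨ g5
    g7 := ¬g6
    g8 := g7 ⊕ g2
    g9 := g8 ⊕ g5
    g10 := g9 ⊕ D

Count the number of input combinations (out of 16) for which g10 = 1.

8

g10 = g9 ⊕ D must be 1, so g9 and D differ.
Enumerating the 16 input combinations, 8 give g10 = 1 and 8 give g10 = 0.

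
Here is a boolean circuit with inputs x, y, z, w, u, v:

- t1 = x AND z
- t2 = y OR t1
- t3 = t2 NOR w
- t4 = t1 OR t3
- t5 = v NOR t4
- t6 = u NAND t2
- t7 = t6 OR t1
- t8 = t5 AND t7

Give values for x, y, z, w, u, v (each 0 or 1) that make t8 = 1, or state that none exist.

t8 = t5 AND t7 must be 1, so both t5 = 1 and t7 = 1.
t5 = v NOR t4 must be 1, so both v = 0 and t4 = 0.
Check with x=1, y=0, z=0, w=1, u=0, v=0:
t1 = x AND z = 1 AND 0 = 0
t2 = y OR t1 = 0 OR 0 = 0
t3 = t2 NOR w = 0 NOR 1 = 0
t4 = t1 OR t3 = 0 OR 0 = 0
t5 = v NOR t4 = 0 NOR 0 = 1
t6 = u NAND t2 = 0 NAND 0 = 1
t7 = t6 OR t1 = 1 OR 0 = 1
t8 = t5 AND t7 = 1 AND 1 = 1
So t8 = 1 as required.

x=1, y=0, z=0, w=1, u=0, v=0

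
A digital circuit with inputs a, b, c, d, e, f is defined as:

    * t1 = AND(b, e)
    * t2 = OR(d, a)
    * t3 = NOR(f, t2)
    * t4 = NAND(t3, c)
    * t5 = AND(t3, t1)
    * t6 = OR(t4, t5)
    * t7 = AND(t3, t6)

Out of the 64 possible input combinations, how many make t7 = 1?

t7 = AND(t3, t6) must be 1, so both t3 = 1 and t6 = 1.
t3 = NOR(f, t2) must be 1, so both f = 0 and t2 = 0.
t6 = OR(t4, t5) must be 1, so at least one of t4, t5 is 1.
Satisfying assignments:
  a=0, b=0, c=0, d=0, e=0, f=0
  a=0, b=0, c=0, d=0, e=1, f=0
  a=0, b=1, c=0, d=0, e=0, f=0
  a=0, b=1, c=0, d=0, e=1, f=0
  a=0, b=1, c=1, d=0, e=1, f=0

5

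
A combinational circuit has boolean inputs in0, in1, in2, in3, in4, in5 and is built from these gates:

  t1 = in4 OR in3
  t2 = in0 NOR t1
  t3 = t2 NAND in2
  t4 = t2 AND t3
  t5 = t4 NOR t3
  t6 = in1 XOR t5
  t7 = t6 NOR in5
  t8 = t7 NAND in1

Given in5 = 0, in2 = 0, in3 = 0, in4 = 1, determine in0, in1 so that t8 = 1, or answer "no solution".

in0=0, in1=0

Check with in5 = 0, in2 = 0, in3 = 0, in4 = 1 and in0=0, in1=0:
t1 = in4 OR in3 = 1 OR 0 = 1
t2 = in0 NOR t1 = 0 NOR 1 = 0
t3 = t2 NAND in2 = 0 NAND 0 = 1
t4 = t2 AND t3 = 0 AND 1 = 0
t5 = t4 NOR t3 = 0 NOR 1 = 0
t6 = in1 XOR t5 = 0 XOR 0 = 0
t7 = t6 NOR in5 = 0 NOR 0 = 1
t8 = t7 NAND in1 = 1 NAND 0 = 1
So t8 = 1.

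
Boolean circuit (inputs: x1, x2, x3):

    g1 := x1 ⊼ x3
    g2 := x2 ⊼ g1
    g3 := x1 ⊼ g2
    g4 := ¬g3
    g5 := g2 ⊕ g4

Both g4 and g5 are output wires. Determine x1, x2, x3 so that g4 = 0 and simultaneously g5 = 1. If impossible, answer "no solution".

x1=0, x2=0, x3=1

Check with x1=0, x2=0, x3=1:
g1 = x1 ⊼ x3 = 0 ⊼ 1 = 1
g2 = x2 ⊼ g1 = 0 ⊼ 1 = 1
g3 = x1 ⊼ g2 = 0 ⊼ 1 = 1
g4 = ¬g3 = ¬1 = 0
g5 = g2 ⊕ g4 = 1 ⊕ 0 = 1
So g4 = 0 and g5 = 1.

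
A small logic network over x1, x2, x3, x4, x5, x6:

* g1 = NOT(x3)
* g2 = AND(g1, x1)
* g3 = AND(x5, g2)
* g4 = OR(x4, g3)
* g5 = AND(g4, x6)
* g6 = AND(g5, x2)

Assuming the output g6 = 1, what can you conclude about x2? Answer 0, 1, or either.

g6 = AND(g5, x2) must be 1, so both g5 = 1 and x2 = 1.
g5 = AND(g4, x6) must be 1, so both g4 = 1 and x6 = 1.
Every assignment with g6 = 1 has x2 = 1; there are 9 such assignment(s).

1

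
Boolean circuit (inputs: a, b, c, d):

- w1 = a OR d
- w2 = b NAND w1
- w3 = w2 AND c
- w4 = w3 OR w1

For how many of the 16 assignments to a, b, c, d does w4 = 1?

14

w4 = w3 OR w1 must be 1, so at least one of w3, w1 is 1.
Enumerating the 16 input combinations, 14 give w4 = 1 and 2 give w4 = 0.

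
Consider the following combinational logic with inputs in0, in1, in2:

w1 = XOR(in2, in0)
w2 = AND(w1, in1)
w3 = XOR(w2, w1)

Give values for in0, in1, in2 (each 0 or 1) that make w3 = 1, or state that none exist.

in0=1 in1=0 in2=0

w3 = XOR(w2, w1) must be 1, so w2 and w1 differ.
Check with in0=1 in1=0 in2=0:
w1 = XOR(in2, in0) = XOR(0, 1) = 1
w2 = AND(w1, in1) = AND(1, 0) = 0
w3 = XOR(w2, w1) = XOR(0, 1) = 1
So w3 = 1 as required.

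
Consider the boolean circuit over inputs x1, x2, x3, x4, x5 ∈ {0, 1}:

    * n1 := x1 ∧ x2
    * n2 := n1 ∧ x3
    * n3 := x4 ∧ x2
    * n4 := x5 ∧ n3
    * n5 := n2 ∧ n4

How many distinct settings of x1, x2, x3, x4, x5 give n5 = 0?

31

n5 = n2 ∧ n4 must be 0, so at least one of n2, n4 is 0.
Enumerating the 32 input combinations, 31 give n5 = 0 and 1 give n5 = 1.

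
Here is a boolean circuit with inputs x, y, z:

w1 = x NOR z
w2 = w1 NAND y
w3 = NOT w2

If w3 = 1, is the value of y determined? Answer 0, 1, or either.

1

w3 = NOT w2 must be 1, so w2 = 0.
w2 = w1 NAND y must be 0, so both w1 = 1 and y = 1.
w1 = x NOR z must be 1, so both x = 0 and z = 0.
Every assignment with w3 = 1 has y = 1; there are 1 such assignment(s).
  x=0, y=1, z=0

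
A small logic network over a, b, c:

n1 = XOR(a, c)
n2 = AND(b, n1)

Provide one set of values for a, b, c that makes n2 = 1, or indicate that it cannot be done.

a=1 b=1 c=0

n2 = AND(b, n1) must be 1, so both b = 1 and n1 = 1.
Check with a=1 b=1 c=0:
n1 = XOR(a, c) = XOR(1, 0) = 1
n2 = AND(b, n1) = AND(1, 1) = 1
So n2 = 1 as required.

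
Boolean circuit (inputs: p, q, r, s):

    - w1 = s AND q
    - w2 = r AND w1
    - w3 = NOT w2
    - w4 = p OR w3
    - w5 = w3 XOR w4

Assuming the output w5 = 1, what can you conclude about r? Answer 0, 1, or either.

w5 = w3 XOR w4 must be 1, so w3 and w4 differ.
Every assignment with w5 = 1 has r = 1; there are 1 such assignment(s).
  p=1, q=1, r=1, s=1

1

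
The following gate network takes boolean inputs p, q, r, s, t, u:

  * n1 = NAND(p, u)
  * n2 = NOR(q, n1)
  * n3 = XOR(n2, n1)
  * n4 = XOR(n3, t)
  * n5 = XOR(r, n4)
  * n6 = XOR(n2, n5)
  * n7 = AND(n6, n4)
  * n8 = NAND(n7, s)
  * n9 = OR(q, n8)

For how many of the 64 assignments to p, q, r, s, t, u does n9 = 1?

60

n9 = OR(q, n8) must be 1, so at least one of q, n8 is 1.
Enumerating the 64 input combinations, 60 give n9 = 1 and 4 give n9 = 0.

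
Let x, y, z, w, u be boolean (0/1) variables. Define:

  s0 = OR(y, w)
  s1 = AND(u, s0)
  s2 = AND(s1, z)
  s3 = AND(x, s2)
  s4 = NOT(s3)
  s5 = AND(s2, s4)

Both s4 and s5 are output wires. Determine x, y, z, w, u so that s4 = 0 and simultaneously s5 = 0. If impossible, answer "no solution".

x=1, y=1, z=1, w=1, u=1

Check with x=1, y=1, z=1, w=1, u=1:
s0 = OR(y, w) = OR(1, 1) = 1
s1 = AND(u, s0) = AND(1, 1) = 1
s2 = AND(s1, z) = AND(1, 1) = 1
s3 = AND(x, s2) = AND(1, 1) = 1
s4 = NOT(s3) = NOT 1 = 0
s5 = AND(s2, s4) = AND(1, 0) = 0
So s4 = 0 and s5 = 0.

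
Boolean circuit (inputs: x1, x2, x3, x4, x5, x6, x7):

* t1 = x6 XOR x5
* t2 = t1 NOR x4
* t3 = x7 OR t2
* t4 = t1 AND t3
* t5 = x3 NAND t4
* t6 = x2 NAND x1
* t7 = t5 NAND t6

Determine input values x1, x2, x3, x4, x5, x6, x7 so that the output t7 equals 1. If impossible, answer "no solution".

x1=1, x2=1, x3=0, x4=1, x5=1, x6=0, x7=0

t7 = t5 NAND t6 must be 1, so at least one of t5, t6 is 0.
Check with x1=1, x2=1, x3=0, x4=1, x5=1, x6=0, x7=0:
t1 = x6 XOR x5 = 0 XOR 1 = 1
t2 = t1 NOR x4 = 1 NOR 1 = 0
t3 = x7 OR t2 = 0 OR 0 = 0
t4 = t1 AND t3 = 1 AND 0 = 0
t5 = x3 NAND t4 = 0 NAND 0 = 1
t6 = x2 NAND x1 = 1 NAND 1 = 0
t7 = t5 NAND t6 = 1 NAND 0 = 1
So t7 = 1 as required.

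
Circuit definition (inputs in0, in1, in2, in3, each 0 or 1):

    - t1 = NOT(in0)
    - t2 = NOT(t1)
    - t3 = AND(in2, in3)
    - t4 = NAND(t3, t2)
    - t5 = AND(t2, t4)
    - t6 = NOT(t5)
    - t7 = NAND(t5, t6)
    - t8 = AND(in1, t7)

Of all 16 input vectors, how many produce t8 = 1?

t8 = AND(in1, t7) must be 1, so both in1 = 1 and t7 = 1.
t7 = NAND(t5, t6) must be 1, so at least one of t5, t6 is 0.
Enumerating the 16 input combinations, 8 give t8 = 1 and 8 give t8 = 0.

8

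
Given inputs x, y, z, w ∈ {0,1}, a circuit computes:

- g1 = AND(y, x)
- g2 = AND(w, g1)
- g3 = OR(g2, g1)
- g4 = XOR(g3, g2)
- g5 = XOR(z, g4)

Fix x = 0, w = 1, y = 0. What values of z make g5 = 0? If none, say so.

g5 = XOR(z, g4) must be 0, so z and g4 are equal.
Check with x = 0, w = 1, y = 0 and z=0:
g1 = AND(y, x) = AND(0, 0) = 0
g2 = AND(w, g1) = AND(1, 0) = 0
g3 = OR(g2, g1) = OR(0, 0) = 0
g4 = XOR(g3, g2) = XOR(0, 0) = 0
g5 = XOR(z, g4) = XOR(0, 0) = 0
So g5 = 0.

z=0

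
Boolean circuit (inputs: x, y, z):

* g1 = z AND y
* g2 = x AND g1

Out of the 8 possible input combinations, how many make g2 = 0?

g2 = x AND g1 must be 0, so at least one of x, g1 is 0.
Enumerating the 8 input combinations, 7 give g2 = 0 and 1 give g2 = 1.

7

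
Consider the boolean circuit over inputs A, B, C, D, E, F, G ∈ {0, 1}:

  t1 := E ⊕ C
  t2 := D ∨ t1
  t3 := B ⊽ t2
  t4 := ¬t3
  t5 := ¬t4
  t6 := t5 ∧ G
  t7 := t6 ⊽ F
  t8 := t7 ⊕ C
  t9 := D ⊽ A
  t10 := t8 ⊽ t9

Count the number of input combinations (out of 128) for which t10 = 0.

t10 = t8 ⊽ t9 must be 0, so at least one of t8, t9 is 1.
Enumerating the 128 input combinations, 80 give t10 = 0 and 48 give t10 = 1.

80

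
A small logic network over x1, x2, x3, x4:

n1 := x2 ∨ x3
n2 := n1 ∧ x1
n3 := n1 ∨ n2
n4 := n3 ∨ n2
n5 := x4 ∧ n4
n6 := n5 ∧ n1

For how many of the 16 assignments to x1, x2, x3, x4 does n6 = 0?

n6 = n5 ∧ n1 must be 0, so at least one of n5, n1 is 0.
Enumerating the 16 input combinations, 10 give n6 = 0 and 6 give n6 = 1.

10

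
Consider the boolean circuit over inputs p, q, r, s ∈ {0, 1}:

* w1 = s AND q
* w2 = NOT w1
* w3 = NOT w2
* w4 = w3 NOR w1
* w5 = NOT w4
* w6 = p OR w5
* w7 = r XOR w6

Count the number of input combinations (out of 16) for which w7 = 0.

w7 = r XOR w6 must be 0, so r and w6 are equal.
Enumerating the 16 input combinations, 8 give w7 = 0 and 8 give w7 = 1.

8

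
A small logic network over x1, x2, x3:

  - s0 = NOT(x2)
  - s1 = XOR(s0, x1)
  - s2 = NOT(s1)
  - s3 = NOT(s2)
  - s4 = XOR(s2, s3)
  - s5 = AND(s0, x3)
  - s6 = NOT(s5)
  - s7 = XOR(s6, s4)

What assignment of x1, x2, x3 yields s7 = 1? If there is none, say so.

x1=0, x2=0, x3=1

s7 = XOR(s6, s4) must be 1, so s6 and s4 differ.
Check with x1=0, x2=0, x3=1:
s0 = NOT(x2) = NOT 0 = 1
s1 = XOR(s0, x1) = XOR(1, 0) = 1
s2 = NOT(s1) = NOT 1 = 0
s3 = NOT(s2) = NOT 0 = 1
s4 = XOR(s2, s3) = XOR(0, 1) = 1
s5 = AND(s0, x3) = AND(1, 1) = 1
s6 = NOT(s5) = NOT 1 = 0
s7 = XOR(s6, s4) = XOR(0, 1) = 1
So s7 = 1 as required.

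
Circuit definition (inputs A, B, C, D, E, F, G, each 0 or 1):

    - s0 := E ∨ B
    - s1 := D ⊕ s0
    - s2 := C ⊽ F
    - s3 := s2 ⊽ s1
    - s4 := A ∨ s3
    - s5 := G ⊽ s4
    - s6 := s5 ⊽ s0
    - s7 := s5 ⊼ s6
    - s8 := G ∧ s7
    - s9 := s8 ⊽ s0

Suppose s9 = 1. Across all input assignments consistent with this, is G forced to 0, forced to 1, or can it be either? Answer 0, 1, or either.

0

s9 = s8 ⊽ s0 must be 1, so both s8 = 0 and s0 = 0.
s8 = G ∧ s7 must be 0, so at least one of G, s7 is 0.
Every assignment with s9 = 1 has G = 0; there are 16 such assignment(s).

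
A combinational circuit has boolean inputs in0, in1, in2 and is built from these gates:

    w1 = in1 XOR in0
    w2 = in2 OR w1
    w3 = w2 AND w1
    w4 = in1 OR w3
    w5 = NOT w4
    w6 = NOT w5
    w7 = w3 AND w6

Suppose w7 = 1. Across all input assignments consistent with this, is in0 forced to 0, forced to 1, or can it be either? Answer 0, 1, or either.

Both values of in0 occur among assignments with w7 = 1:
  in0=0: in0=0, in1=1, in2=0
  in0=1: in0=1, in1=0, in2=0

either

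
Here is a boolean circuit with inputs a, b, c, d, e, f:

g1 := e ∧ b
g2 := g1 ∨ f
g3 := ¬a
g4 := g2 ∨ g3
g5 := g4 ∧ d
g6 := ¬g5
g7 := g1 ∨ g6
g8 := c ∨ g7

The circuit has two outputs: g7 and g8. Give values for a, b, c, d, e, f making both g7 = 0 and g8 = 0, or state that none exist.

a=1, b=1, c=0, d=1, e=0, f=1

Check with a=1, b=1, c=0, d=1, e=0, f=1:
g1 = e ∧ b = 0 ∧ 1 = 0
g2 = g1 ∨ f = 0 ∨ 1 = 1
g3 = ¬a = ¬1 = 0
g4 = g2 ∨ g3 = 1 ∨ 0 = 1
g5 = g4 ∧ d = 1 ∧ 1 = 1
g6 = ¬g5 = ¬1 = 0
g7 = g1 ∨ g6 = 0 ∨ 0 = 0
g8 = c ∨ g7 = 0 ∨ 0 = 0
So g7 = 0 and g8 = 0.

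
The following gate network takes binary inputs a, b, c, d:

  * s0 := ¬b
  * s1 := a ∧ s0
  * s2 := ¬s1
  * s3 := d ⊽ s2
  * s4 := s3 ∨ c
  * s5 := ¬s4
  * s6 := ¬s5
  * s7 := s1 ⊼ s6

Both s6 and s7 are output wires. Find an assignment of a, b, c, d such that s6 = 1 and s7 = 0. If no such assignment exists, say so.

a=1 b=0 c=1 d=0

Check with a=1 b=0 c=1 d=0:
s0 = ¬b = ¬0 = 1
s1 = a ∧ s0 = 1 ∧ 1 = 1
s2 = ¬s1 = ¬1 = 0
s3 = d ⊽ s2 = 0 ⊽ 0 = 1
s4 = s3 ∨ c = 1 ∨ 1 = 1
s5 = ¬s4 = ¬1 = 0
s6 = ¬s5 = ¬0 = 1
s7 = s1 ⊼ s6 = 1 ⊼ 1 = 0
So s6 = 1 and s7 = 0.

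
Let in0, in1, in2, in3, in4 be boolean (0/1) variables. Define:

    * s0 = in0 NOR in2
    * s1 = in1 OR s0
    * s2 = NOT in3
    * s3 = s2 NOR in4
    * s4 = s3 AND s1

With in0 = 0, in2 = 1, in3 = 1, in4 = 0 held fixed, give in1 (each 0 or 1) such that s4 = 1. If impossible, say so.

s4 = s3 AND s1 must be 1, so both s3 = 1 and s1 = 1.
s3 = s2 NOR in4 must be 1, so both s2 = 0 and in4 = 0.
Check with in0 = 0, in2 = 1, in3 = 1, in4 = 0 and in1=1:
s0 = in0 NOR in2 = 0 NOR 1 = 0
s1 = in1 OR s0 = 1 OR 0 = 1
s2 = NOT in3 = NOT 1 = 0
s3 = s2 NOR in4 = 0 NOR 0 = 1
s4 = s3 AND s1 = 1 AND 1 = 1
So s4 = 1.

in1=1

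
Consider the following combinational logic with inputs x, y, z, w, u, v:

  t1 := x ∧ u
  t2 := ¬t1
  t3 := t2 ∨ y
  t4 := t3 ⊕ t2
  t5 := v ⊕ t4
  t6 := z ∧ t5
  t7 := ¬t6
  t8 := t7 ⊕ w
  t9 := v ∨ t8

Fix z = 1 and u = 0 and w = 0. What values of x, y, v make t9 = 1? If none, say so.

Check with z = 1 and u = 0 and w = 0 and x=1, y=0, v=1:
t1 = x ∧ u = 1 ∧ 0 = 0
t2 = ¬t1 = ¬0 = 1
t3 = t2 ∨ y = 1 ∨ 0 = 1
t4 = t3 ⊕ t2 = 1 ⊕ 1 = 0
t5 = v ⊕ t4 = 1 ⊕ 0 = 1
t6 = z ∧ t5 = 1 ∧ 1 = 1
t7 = ¬t6 = ¬1 = 0
t8 = t7 ⊕ w = 0 ⊕ 0 = 0
t9 = v ∨ t8 = 1 ∨ 0 = 1
So t9 = 1.

x=1, y=0, v=1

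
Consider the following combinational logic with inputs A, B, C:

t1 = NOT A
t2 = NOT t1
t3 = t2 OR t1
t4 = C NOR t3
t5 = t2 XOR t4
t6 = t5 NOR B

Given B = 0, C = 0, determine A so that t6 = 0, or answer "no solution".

A=1

Check with B = 0, C = 0 and A=1:
t1 = NOT A = NOT 1 = 0
t2 = NOT t1 = NOT 0 = 1
t3 = t2 OR t1 = 1 OR 0 = 1
t4 = C NOR t3 = 0 NOR 1 = 0
t5 = t2 XOR t4 = 1 XOR 0 = 1
t6 = t5 NOR B = 1 NOR 0 = 0
So t6 = 0.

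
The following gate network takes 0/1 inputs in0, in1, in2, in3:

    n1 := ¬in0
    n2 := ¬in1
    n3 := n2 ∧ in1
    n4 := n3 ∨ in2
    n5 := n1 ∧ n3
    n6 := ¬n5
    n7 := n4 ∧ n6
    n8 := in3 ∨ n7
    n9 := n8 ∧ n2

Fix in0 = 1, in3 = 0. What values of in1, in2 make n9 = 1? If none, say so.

n9 = n8 ∧ n2 must be 1, so both n8 = 1 and n2 = 1.
Check with in0 = 1, in3 = 0 and in1=0, in2=1:
n1 = ¬in0 = ¬1 = 0
n2 = ¬in1 = ¬0 = 1
n3 = n2 ∧ in1 = 1 ∧ 0 = 0
n4 = n3 ∨ in2 = 0 ∨ 1 = 1
n5 = n1 ∧ n3 = 0 ∧ 0 = 0
n6 = ¬n5 = ¬0 = 1
n7 = n4 ∧ n6 = 1 ∧ 1 = 1
n8 = in3 ∨ n7 = 0 ∨ 1 = 1
n9 = n8 ∧ n2 = 1 ∧ 1 = 1
So n9 = 1.

in1=0 in2=1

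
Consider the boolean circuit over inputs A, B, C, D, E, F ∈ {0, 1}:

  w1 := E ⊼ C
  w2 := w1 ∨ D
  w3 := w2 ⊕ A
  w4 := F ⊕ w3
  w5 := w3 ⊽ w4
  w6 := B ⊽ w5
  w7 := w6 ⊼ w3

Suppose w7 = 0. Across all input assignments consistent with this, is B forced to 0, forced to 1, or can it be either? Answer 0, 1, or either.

0

w7 = w6 ⊼ w3 must be 0, so both w6 = 1 and w3 = 1.
Every assignment with w7 = 0 has B = 0; there are 16 such assignment(s).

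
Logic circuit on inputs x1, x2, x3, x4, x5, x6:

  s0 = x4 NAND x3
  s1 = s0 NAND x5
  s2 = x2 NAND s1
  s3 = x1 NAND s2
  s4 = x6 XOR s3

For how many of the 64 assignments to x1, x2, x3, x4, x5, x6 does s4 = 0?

32

s4 = x6 XOR s3 must be 0, so x6 and s3 are equal.
Enumerating the 64 input combinations, 32 give s4 = 0 and 32 give s4 = 1.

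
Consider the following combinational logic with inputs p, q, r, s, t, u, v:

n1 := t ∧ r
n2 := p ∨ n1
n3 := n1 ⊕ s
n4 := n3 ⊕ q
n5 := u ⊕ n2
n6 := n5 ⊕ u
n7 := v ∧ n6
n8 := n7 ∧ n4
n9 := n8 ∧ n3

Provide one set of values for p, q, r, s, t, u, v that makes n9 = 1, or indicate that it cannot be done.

p=0, q=0, r=1, s=0, t=1, u=1, v=1

n9 = n8 ∧ n3 must be 1, so both n8 = 1 and n3 = 1.
n8 = n7 ∧ n4 must be 1, so both n7 = 1 and n4 = 1.
Check with p=0, q=0, r=1, s=0, t=1, u=1, v=1:
n1 = t ∧ r = 1 ∧ 1 = 1
n2 = p ∨ n1 = 0 ∨ 1 = 1
n3 = n1 ⊕ s = 1 ⊕ 0 = 1
n4 = n3 ⊕ q = 1 ⊕ 0 = 1
n5 = u ⊕ n2 = 1 ⊕ 1 = 0
n6 = n5 ⊕ u = 0 ⊕ 1 = 1
n7 = v ∧ n6 = 1 ∧ 1 = 1
n8 = n7 ∧ n4 = 1 ∧ 1 = 1
n9 = n8 ∧ n3 = 1 ∧ 1 = 1
So n9 = 1 as required.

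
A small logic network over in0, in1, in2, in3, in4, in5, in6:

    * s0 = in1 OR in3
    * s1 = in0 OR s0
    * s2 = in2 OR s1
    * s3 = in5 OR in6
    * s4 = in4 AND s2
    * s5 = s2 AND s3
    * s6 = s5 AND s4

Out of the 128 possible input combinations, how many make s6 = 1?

s6 = s5 AND s4 must be 1, so both s5 = 1 and s4 = 1.
s5 = s2 AND s3 must be 1, so both s2 = 1 and s3 = 1.
s4 = in4 AND s2 must be 1, so both in4 = 1 and s2 = 1.
Enumerating the 128 input combinations, 45 give s6 = 1 and 83 give s6 = 0.

45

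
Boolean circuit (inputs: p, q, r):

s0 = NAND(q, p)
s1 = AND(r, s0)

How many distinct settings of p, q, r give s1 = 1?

3

s1 = AND(r, s0) must be 1, so both r = 1 and s0 = 1.
s0 = NAND(q, p) must be 1, so at least one of q, p is 0.
Enumerating the 8 input combinations, 3 give s1 = 1 and 5 give s1 = 0.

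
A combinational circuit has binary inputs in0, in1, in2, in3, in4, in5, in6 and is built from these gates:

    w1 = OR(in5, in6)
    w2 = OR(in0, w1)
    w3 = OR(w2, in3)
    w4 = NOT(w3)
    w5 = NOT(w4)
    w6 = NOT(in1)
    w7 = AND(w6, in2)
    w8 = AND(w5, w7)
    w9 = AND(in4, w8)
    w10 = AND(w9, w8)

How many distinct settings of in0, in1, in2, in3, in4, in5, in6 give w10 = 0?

113

w10 = AND(w9, w8) must be 0, so at least one of w9, w8 is 0.
Enumerating the 128 input combinations, 113 give w10 = 0 and 15 give w10 = 1.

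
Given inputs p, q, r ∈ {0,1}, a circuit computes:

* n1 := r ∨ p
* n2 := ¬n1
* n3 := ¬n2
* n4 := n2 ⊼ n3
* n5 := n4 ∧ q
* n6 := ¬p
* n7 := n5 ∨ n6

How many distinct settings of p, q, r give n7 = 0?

2

n7 = n5 ∨ n6 must be 0, so both n5 = 0 and n6 = 0.
Satisfying assignments:
  p=1, q=0, r=0
  p=1, q=0, r=1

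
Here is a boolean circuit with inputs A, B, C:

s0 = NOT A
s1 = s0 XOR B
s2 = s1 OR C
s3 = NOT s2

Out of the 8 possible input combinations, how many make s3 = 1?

2

s3 = NOT s2 must be 1, so s2 = 0.
s2 = s1 OR C must be 0, so both s1 = 0 and C = 0.
s1 = s0 XOR B must be 0, so s0 and B are equal.
Satisfying assignments:
  A=0, B=1, C=0
  A=1, B=0, C=0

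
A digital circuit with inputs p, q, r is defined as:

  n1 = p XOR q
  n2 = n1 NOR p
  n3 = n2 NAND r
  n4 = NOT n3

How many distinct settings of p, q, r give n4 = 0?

n4 = NOT n3 must be 0, so n3 = 1.
Enumerating the 8 input combinations, 7 give n4 = 0 and 1 give n4 = 1.

7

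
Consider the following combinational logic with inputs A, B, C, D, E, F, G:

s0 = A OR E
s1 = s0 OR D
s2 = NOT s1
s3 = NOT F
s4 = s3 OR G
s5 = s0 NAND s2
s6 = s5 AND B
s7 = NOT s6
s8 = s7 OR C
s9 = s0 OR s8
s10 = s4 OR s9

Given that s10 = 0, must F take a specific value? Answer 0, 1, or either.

s10 = s4 OR s9 must be 0, so both s4 = 0 and s9 = 0.
Every assignment with s10 = 0 has F = 1; there are 2 such assignment(s).
  A=0, B=1, C=0, D=0, E=0, F=1, G=0
  A=0, B=1, C=0, D=1, E=0, F=1, G=0

1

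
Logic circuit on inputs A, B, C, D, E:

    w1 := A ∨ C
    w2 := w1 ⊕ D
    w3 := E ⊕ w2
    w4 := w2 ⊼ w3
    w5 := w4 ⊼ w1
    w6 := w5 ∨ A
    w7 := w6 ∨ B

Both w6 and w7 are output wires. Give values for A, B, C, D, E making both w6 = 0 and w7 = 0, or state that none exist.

Check with A=0, B=0, C=1, D=1, E=0:
w1 = A ∨ C = 0 ∨ 1 = 1
w2 = w1 ⊕ D = 1 ⊕ 1 = 0
w3 = E ⊕ w2 = 0 ⊕ 0 = 0
w4 = w2 ⊼ w3 = 0 ⊼ 0 = 1
w5 = w4 ⊼ w1 = 1 ⊼ 1 = 0
w6 = w5 ∨ A = 0 ∨ 0 = 0
w7 = w6 ∨ B = 0 ∨ 0 = 0
So w6 = 0 and w7 = 0.

A=0, B=0, C=1, D=1, E=0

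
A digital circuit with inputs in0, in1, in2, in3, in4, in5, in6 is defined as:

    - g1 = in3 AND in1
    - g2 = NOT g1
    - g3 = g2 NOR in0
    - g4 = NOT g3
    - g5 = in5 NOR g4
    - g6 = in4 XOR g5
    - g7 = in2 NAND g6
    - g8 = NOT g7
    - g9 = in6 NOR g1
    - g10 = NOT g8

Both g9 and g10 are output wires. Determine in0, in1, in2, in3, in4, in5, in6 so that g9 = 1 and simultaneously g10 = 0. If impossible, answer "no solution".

Check with in0=0, in1=0, in2=1, in3=1, in4=1, in5=0, in6=0:
g1 = in3 AND in1 = 1 AND 0 = 0
g2 = NOT g1 = NOT 0 = 1
g3 = g2 NOR in0 = 1 NOR 0 = 0
g4 = NOT g3 = NOT 0 = 1
g5 = in5 NOR g4 = 0 NOR 1 = 0
g6 = in4 XOR g5 = 1 XOR 0 = 1
g7 = in2 NAND g6 = 1 NAND 1 = 0
g8 = NOT g7 = NOT 0 = 1
g9 = in6 NOR g1 = 0 NOR 0 = 1
g10 = NOT g8 = NOT 1 = 0
So g9 = 1 and g10 = 0.

in0=0, in1=0, in2=1, in3=1, in4=1, in5=0, in6=0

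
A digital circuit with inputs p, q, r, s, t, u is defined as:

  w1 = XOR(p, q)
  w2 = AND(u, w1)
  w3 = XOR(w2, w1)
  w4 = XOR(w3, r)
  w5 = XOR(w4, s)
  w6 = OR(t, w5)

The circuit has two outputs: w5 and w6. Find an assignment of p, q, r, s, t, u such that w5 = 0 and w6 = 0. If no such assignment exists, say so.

Check with p=1 q=0 r=1 s=0 t=0 u=0:
w1 = XOR(p, q) = XOR(1, 0) = 1
w2 = AND(u, w1) = AND(0, 1) = 0
w3 = XOR(w2, w1) = XOR(0, 1) = 1
w4 = XOR(w3, r) = XOR(1, 1) = 0
w5 = XOR(w4, s) = XOR(0, 0) = 0
w6 = OR(t, w5) = OR(0, 0) = 0
So w5 = 0 and w6 = 0.

p=1 q=0 r=1 s=0 t=0 u=0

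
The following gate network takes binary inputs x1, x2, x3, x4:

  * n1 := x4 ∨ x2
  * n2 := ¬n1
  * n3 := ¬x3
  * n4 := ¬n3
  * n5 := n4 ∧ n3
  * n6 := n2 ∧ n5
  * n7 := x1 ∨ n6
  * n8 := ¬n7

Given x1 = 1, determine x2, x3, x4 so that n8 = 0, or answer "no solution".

x2=1, x3=1, x4=0

Check with x1 = 1 and x2=1, x3=1, x4=0:
n1 = x4 ∨ x2 = 0 ∨ 1 = 1
n2 = ¬n1 = ¬1 = 0
n3 = ¬x3 = ¬1 = 0
n4 = ¬n3 = ¬0 = 1
n5 = n4 ∧ n3 = 1 ∧ 0 = 0
n6 = n2 ∧ n5 = 0 ∧ 0 = 0
n7 = x1 ∨ n6 = 1 ∨ 0 = 1
n8 = ¬n7 = ¬1 = 0
So n8 = 0.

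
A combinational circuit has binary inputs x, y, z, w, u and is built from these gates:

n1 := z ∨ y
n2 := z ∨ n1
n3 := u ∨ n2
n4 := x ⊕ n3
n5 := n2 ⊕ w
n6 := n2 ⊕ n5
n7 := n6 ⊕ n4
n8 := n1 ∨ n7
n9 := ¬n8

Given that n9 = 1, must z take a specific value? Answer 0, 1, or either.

n9 = ¬n8 must be 1, so n8 = 0.
n8 = n1 ∨ n7 must be 0, so both n1 = 0 and n7 = 0.
Every assignment with n9 = 1 has z = 0; there are 4 such assignment(s).
  x=0, y=0, z=0, w=0, u=0
  x=0, y=0, z=0, w=1, u=1
  x=1, y=0, z=0, w=0, u=1
  x=1, y=0, z=0, w=1, u=0

0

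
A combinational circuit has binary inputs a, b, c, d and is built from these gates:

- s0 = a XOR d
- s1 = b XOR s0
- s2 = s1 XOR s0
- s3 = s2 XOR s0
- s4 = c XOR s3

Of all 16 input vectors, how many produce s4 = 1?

8

s4 = c XOR s3 must be 1, so c and s3 differ.
Enumerating the 16 input combinations, 8 give s4 = 1 and 8 give s4 = 0.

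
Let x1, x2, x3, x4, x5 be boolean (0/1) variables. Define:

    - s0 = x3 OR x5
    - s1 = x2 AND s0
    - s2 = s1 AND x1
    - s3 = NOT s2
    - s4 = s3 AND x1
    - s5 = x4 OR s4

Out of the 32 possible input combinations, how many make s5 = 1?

s5 = x4 OR s4 must be 1, so at least one of x4, s4 is 1.
Enumerating the 32 input combinations, 21 give s5 = 1 and 11 give s5 = 0.

21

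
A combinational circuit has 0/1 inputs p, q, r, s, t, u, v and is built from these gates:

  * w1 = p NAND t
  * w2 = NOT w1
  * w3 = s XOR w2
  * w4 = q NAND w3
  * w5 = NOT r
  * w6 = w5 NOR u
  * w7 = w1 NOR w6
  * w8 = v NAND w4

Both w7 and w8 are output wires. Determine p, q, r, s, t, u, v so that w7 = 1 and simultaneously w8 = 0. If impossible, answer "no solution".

p=1 q=0 r=0 s=0 t=1 u=1 v=1

Check with p=1 q=0 r=0 s=0 t=1 u=1 v=1:
w1 = p NAND t = 1 NAND 1 = 0
w2 = NOT w1 = NOT 0 = 1
w3 = s XOR w2 = 0 XOR 1 = 1
w4 = q NAND w3 = 0 NAND 1 = 1
w5 = NOT r = NOT 0 = 1
w6 = w5 NOR u = 1 NOR 1 = 0
w7 = w1 NOR w6 = 0 NOR 0 = 1
w8 = v NAND w4 = 1 NAND 1 = 0
So w7 = 1 and w8 = 0.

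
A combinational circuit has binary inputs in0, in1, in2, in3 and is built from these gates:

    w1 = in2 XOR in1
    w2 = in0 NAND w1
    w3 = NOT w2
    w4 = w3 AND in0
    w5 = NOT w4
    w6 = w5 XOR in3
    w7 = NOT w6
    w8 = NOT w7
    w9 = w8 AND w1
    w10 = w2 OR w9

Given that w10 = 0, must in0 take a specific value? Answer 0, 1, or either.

1

w10 = w2 OR w9 must be 0, so both w2 = 0 and w9 = 0.
w2 = in0 NAND w1 must be 0, so both in0 = 1 and w1 = 1.
w9 = w8 AND w1 must be 0, so at least one of w8, w1 is 0.
Every assignment with w10 = 0 has in0 = 1; there are 2 such assignment(s).
  in0=1, in1=0, in2=1, in3=0
  in0=1, in1=1, in2=0, in3=0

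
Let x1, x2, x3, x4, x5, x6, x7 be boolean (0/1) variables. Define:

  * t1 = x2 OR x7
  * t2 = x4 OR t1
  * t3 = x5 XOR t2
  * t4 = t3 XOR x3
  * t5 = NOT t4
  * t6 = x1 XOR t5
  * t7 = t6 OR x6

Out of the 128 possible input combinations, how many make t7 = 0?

32

t7 = t6 OR x6 must be 0, so both t6 = 0 and x6 = 0.
t6 = x1 XOR t5 must be 0, so x1 and t5 are equal.
Enumerating the 128 input combinations, 32 give t7 = 0 and 96 give t7 = 1.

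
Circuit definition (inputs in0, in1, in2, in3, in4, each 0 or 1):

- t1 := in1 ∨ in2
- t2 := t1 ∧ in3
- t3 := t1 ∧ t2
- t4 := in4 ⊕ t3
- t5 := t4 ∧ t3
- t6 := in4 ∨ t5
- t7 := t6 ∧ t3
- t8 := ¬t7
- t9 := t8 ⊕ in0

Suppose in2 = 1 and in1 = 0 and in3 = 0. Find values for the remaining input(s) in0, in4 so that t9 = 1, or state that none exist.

t9 = t8 ⊕ in0 must be 1, so t8 and in0 differ.
Check with in2 = 1 and in1 = 0 and in3 = 0 and in0=0, in4=0:
t1 = in1 ∨ in2 = 0 ∨ 1 = 1
t2 = t1 ∧ in3 = 1 ∧ 0 = 0
t3 = t1 ∧ t2 = 1 ∧ 0 = 0
t4 = in4 ⊕ t3 = 0 ⊕ 0 = 0
t5 = t4 ∧ t3 = 0 ∧ 0 = 0
t6 = in4 ∨ t5 = 0 ∨ 0 = 0
t7 = t6 ∧ t3 = 0 ∧ 0 = 0
t8 = ¬t7 = ¬0 = 1
t9 = t8 ⊕ in0 = 1 ⊕ 0 = 1
So t9 = 1.

in0=0 in4=0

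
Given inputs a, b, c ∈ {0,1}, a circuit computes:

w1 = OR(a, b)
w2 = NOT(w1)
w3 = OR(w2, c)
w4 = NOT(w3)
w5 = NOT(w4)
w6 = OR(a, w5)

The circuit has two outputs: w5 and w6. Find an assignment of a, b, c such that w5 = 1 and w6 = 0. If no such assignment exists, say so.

Across all 8 input combinations, none give both w5 = 1 and w6 = 0.

no solution exists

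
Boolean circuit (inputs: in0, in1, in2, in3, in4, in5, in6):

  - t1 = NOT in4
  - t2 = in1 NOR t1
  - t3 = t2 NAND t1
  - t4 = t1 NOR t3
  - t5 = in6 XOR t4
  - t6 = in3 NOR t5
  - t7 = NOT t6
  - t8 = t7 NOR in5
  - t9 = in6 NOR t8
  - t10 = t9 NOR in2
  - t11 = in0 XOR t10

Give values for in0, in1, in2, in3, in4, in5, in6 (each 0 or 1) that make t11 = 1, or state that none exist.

in0=0, in1=1, in2=0, in3=0, in4=0, in5=0, in6=0

t11 = in0 XOR t10 must be 1, so in0 and t10 differ.
Check with in0=0, in1=1, in2=0, in3=0, in4=0, in5=0, in6=0:
t1 = NOT in4 = NOT 0 = 1
t2 = in1 NOR t1 = 1 NOR 1 = 0
t3 = t2 NAND t1 = 0 NAND 1 = 1
t4 = t1 NOR t3 = 1 NOR 1 = 0
t5 = in6 XOR t4 = 0 XOR 0 = 0
t6 = in3 NOR t5 = 0 NOR 0 = 1
t7 = NOT t6 = NOT 1 = 0
t8 = t7 NOR in5 = 0 NOR 0 = 1
t9 = in6 NOR t8 = 0 NOR 1 = 0
t10 = t9 NOR in2 = 0 NOR 0 = 1
t11 = in0 XOR t10 = 0 XOR 1 = 1
So t11 = 1 as required.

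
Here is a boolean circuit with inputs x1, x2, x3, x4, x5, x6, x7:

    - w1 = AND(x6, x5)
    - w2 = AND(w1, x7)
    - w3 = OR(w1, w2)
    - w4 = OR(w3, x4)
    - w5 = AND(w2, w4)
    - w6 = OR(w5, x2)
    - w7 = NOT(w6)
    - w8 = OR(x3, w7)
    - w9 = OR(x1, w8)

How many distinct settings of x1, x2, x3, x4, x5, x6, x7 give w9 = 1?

110

w9 = OR(x1, w8) must be 1, so at least one of x1, w8 is 1.
Enumerating the 128 input combinations, 110 give w9 = 1 and 18 give w9 = 0.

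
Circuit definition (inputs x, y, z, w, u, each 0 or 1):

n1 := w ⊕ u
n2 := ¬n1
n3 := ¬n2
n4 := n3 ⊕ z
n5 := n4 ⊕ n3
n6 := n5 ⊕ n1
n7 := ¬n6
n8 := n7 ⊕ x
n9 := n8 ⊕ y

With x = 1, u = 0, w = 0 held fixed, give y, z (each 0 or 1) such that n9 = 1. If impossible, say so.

y=1, z=0

n9 = n8 ⊕ y must be 1, so n8 and y differ.
Check with x = 1, u = 0, w = 0 and y=1, z=0:
n1 = w ⊕ u = 0 ⊕ 0 = 0
n2 = ¬n1 = ¬0 = 1
n3 = ¬n2 = ¬1 = 0
n4 = n3 ⊕ z = 0 ⊕ 0 = 0
n5 = n4 ⊕ n3 = 0 ⊕ 0 = 0
n6 = n5 ⊕ n1 = 0 ⊕ 0 = 0
n7 = ¬n6 = ¬0 = 1
n8 = n7 ⊕ x = 1 ⊕ 1 = 0
n9 = n8 ⊕ y = 0 ⊕ 1 = 1
So n9 = 1.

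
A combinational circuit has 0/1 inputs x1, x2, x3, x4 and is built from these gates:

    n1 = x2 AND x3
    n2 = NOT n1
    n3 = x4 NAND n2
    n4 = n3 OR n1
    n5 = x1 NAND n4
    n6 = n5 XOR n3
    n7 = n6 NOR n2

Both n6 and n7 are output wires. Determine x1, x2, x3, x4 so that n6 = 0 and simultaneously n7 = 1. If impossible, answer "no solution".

x1=0 x2=1 x3=1 x4=1

Check with x1=0 x2=1 x3=1 x4=1:
n1 = x2 AND x3 = 1 AND 1 = 1
n2 = NOT n1 = NOT 1 = 0
n3 = x4 NAND n2 = 1 NAND 0 = 1
n4 = n3 OR n1 = 1 OR 1 = 1
n5 = x1 NAND n4 = 0 NAND 1 = 1
n6 = n5 XOR n3 = 1 XOR 1 = 0
n7 = n6 NOR n2 = 0 NOR 0 = 1
So n6 = 0 and n7 = 1.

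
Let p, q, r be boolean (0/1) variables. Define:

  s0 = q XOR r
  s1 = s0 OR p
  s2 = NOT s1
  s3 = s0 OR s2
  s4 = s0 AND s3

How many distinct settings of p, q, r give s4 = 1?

4

s4 = s0 AND s3 must be 1, so both s0 = 1 and s3 = 1.
s0 = q XOR r must be 1, so q and r differ.
s3 = s0 OR s2 must be 1, so at least one of s0, s2 is 1.
Satisfying assignments:
  p=0, q=0, r=1
  p=0, q=1, r=0
  p=1, q=0, r=1
  p=1, q=1, r=0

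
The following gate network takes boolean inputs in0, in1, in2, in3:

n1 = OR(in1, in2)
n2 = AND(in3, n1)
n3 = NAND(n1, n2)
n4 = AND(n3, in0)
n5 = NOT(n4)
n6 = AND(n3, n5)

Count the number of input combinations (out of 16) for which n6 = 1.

5

n6 = AND(n3, n5) must be 1, so both n3 = 1 and n5 = 1.
Satisfying assignments:
  in0=0, in1=0, in2=0, in3=0
  in0=0, in1=0, in2=0, in3=1
  in0=0, in1=0, in2=1, in3=0
  in0=0, in1=1, in2=0, in3=0
  in0=0, in1=1, in2=1, in3=0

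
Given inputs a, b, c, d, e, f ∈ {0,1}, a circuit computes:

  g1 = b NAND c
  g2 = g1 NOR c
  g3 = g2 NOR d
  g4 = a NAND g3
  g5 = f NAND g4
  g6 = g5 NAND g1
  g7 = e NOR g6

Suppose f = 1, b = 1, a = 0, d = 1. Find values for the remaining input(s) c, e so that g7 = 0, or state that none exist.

c=1, e=0

g7 = e NOR g6 must be 0, so at least one of e, g6 is 1.
Check with f = 1, b = 1, a = 0, d = 1 and c=1, e=0:
g1 = b NAND c = 1 NAND 1 = 0
g2 = g1 NOR c = 0 NOR 1 = 0
g3 = g2 NOR d = 0 NOR 1 = 0
g4 = a NAND g3 = 0 NAND 0 = 1
g5 = f NAND g4 = 1 NAND 1 = 0
g6 = g5 NAND g1 = 0 NAND 0 = 1
g7 = e NOR g6 = 0 NOR 1 = 0
So g7 = 0.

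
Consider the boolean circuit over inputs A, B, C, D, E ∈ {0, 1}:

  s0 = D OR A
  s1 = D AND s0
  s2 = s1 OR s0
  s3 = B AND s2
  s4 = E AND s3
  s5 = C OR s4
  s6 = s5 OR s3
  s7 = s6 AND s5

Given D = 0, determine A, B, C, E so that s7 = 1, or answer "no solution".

s7 = s6 AND s5 must be 1, so both s6 = 1 and s5 = 1.
Check with D = 0 and A=1, B=0, C=1, E=0:
s0 = D OR A = 0 OR 1 = 1
s1 = D AND s0 = 0 AND 1 = 0
s2 = s1 OR s0 = 0 OR 1 = 1
s3 = B AND s2 = 0 AND 1 = 0
s4 = E AND s3 = 0 AND 0 = 0
s5 = C OR s4 = 1 OR 0 = 1
s6 = s5 OR s3 = 1 OR 0 = 1
s7 = s6 AND s5 = 1 AND 1 = 1
So s7 = 1.

A=1, B=0, C=1, E=0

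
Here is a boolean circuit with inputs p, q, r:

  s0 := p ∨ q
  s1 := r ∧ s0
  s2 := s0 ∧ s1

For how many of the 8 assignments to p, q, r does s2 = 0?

5

s2 = s0 ∧ s1 must be 0, so at least one of s0, s1 is 0.
Enumerating the 8 input combinations, 5 give s2 = 0 and 3 give s2 = 1.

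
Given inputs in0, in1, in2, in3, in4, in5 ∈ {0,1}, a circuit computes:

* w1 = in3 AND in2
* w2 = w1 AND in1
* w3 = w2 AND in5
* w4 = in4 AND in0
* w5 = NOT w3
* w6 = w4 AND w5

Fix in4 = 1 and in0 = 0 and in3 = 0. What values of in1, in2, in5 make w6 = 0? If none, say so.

in1=1, in2=0, in5=1

w6 = w4 AND w5 must be 0, so at least one of w4, w5 is 0.
Check with in4 = 1 and in0 = 0 and in3 = 0 and in1=1, in2=0, in5=1:
w1 = in3 AND in2 = 0 AND 0 = 0
w2 = w1 AND in1 = 0 AND 1 = 0
w3 = w2 AND in5 = 0 AND 1 = 0
w4 = in4 AND in0 = 1 AND 0 = 0
w5 = NOT w3 = NOT 0 = 1
w6 = w4 AND w5 = 0 AND 1 = 0
So w6 = 0.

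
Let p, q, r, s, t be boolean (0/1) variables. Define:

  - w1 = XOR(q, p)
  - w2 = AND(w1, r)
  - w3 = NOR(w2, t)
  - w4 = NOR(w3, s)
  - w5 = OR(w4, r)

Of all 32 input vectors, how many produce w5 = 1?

w5 = OR(w4, r) must be 1, so at least one of w4, r is 1.
Enumerating the 32 input combinations, 20 give w5 = 1 and 12 give w5 = 0.

20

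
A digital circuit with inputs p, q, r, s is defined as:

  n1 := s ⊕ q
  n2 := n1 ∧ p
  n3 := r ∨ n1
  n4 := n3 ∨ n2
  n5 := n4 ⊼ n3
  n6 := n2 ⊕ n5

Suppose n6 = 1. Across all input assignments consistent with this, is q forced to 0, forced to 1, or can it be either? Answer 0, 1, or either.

either

Both values of q occur among assignments with n6 = 1:
  q=0: p=0, q=0, r=0, s=0
  q=1: p=0, q=1, r=0, s=1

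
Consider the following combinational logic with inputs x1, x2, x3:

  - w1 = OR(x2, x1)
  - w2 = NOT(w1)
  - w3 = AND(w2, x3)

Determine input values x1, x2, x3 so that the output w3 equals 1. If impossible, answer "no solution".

x1=0, x2=0, x3=1

w3 = AND(w2, x3) must be 1, so both w2 = 1 and x3 = 1.
w2 = NOT(w1) must be 1, so w1 = 0.
Check with x1=0, x2=0, x3=1:
w1 = OR(x2, x1) = OR(0, 0) = 0
w2 = NOT(w1) = NOT 0 = 1
w3 = AND(w2, x3) = AND(1, 1) = 1
So w3 = 1 as required.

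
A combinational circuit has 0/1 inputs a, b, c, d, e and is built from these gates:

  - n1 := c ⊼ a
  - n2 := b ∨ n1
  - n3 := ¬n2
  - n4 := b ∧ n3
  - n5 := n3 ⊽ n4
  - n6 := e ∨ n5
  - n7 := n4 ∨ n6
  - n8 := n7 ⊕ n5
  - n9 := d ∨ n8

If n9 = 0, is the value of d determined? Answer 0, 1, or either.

n9 = d ∨ n8 must be 0, so both d = 0 and n8 = 0.
n8 = n7 ⊕ n5 must be 0, so n7 and n5 are equal.
Every assignment with n9 = 0 has d = 0; there are 15 such assignment(s).

0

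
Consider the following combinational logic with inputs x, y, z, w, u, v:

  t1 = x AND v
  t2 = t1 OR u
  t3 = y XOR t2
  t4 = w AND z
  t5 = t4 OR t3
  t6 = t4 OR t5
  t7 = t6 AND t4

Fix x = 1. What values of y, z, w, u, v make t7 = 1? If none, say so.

t7 = t6 AND t4 must be 1, so both t6 = 1 and t4 = 1.
Check with x = 1 and y=0, z=1, w=1, u=0, v=1:
t1 = x AND v = 1 AND 1 = 1
t2 = t1 OR u = 1 OR 0 = 1
t3 = y XOR t2 = 0 XOR 1 = 1
t4 = w AND z = 1 AND 1 = 1
t5 = t4 OR t3 = 1 OR 1 = 1
t6 = t4 OR t5 = 1 OR 1 = 1
t7 = t6 AND t4 = 1 AND 1 = 1
So t7 = 1.

y=0, z=1, w=1, u=0, v=1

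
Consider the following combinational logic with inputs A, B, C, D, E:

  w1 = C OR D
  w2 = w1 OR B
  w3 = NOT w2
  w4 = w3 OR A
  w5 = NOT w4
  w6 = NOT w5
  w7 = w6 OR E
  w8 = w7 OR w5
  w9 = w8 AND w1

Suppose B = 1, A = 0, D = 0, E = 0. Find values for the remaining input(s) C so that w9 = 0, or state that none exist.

C=0

Check with B = 1, A = 0, D = 0, E = 0 and C=0:
w1 = C OR D = 0 OR 0 = 0
w2 = w1 OR B = 0 OR 1 = 1
w3 = NOT w2 = NOT 1 = 0
w4 = w3 OR A = 0 OR 0 = 0
w5 = NOT w4 = NOT 0 = 1
w6 = NOT w5 = NOT 1 = 0
w7 = w6 OR E = 0 OR 0 = 0
w8 = w7 OR w5 = 0 OR 1 = 1
w9 = w8 AND w1 = 1 AND 0 = 0
So w9 = 0.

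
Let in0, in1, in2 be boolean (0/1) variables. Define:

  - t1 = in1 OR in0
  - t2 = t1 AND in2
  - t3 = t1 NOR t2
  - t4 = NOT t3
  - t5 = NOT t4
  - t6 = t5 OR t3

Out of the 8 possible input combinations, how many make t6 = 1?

t6 = t5 OR t3 must be 1, so at least one of t5, t3 is 1.
Satisfying assignments:
  in0=0, in1=0, in2=0
  in0=0, in1=0, in2=1

2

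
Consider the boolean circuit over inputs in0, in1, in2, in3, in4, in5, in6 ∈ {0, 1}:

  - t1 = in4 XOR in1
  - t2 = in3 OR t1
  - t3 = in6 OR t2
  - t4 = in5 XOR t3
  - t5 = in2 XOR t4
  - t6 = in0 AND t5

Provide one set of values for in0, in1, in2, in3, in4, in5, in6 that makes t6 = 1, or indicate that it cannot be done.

Check with in0=1, in1=0, in2=1, in3=0, in4=0, in5=0, in6=0:
t1 = in4 XOR in1 = 0 XOR 0 = 0
t2 = in3 OR t1 = 0 OR 0 = 0
t3 = in6 OR t2 = 0 OR 0 = 0
t4 = in5 XOR t3 = 0 XOR 0 = 0
t5 = in2 XOR t4 = 1 XOR 0 = 1
t6 = in0 AND t5 = 1 AND 1 = 1
So t6 = 1 as required.

in0=1, in1=0, in2=1, in3=0, in4=0, in5=0, in6=0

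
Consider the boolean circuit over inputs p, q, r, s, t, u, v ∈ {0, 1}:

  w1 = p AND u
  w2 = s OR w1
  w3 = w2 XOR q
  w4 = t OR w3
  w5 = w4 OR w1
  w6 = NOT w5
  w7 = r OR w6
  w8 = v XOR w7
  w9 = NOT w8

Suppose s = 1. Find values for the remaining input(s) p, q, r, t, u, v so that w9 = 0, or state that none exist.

p=0, q=0, r=0, t=0, u=1, v=1

w9 = NOT w8 must be 0, so w8 = 1.
w8 = v XOR w7 must be 1, so v and w7 differ.
Check with s = 1 and p=0, q=0, r=0, t=0, u=1, v=1:
w1 = p AND u = 0 AND 1 = 0
w2 = s OR w1 = 1 OR 0 = 1
w3 = w2 XOR q = 1 XOR 0 = 1
w4 = t OR w3 = 0 OR 1 = 1
w5 = w4 OR w1 = 1 OR 0 = 1
w6 = NOT w5 = NOT 1 = 0
w7 = r OR w6 = 0 OR 0 = 0
w8 = v XOR w7 = 1 XOR 0 = 1
w9 = NOT w8 = NOT 1 = 0
So w9 = 0.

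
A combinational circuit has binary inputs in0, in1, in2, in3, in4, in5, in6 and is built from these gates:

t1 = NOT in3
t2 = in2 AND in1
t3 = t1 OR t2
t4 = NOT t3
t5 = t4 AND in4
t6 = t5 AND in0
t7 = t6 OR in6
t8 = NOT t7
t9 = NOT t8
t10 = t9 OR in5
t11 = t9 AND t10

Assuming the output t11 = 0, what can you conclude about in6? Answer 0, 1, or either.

t11 = t9 AND t10 must be 0, so at least one of t9, t10 is 0.
Every assignment with t11 = 0 has in6 = 0; there are 58 such assignment(s).

0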